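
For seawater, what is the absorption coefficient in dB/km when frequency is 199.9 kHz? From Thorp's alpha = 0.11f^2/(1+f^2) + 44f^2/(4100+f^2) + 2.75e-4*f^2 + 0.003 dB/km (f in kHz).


f^2 = 39960.01
alpha = 0.11*39960.01/(1+39960.01) + 44*39960.01/(4100+39960.01) + 2.75e-4*39960.01 + 0.003 = 51.008

51.008 dB/km


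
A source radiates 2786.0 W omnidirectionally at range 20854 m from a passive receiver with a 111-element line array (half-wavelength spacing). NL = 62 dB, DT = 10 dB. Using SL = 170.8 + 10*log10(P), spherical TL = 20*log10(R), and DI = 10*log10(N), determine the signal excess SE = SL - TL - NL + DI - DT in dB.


Step 1: SL = 170.8 + 10*log10(2786.0) = 205.25 dB
Step 2: TL = 20*log10(20854) = 86.38 dB
Step 3: DI = 10*log10(111) = 20.45 dB
Step 4: SE = SL - TL - NL + DI - DT = 205.25 - 86.38 - 62 + 20.45 - 10 = 67.32

67.32 dB


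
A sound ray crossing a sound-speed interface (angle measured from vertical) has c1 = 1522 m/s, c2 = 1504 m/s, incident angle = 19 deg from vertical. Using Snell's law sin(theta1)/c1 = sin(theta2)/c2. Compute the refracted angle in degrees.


18.77 deg


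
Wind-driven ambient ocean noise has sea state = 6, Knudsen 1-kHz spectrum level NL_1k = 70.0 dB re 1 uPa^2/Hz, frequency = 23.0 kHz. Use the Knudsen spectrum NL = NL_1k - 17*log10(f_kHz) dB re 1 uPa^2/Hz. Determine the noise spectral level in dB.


46.85 dB


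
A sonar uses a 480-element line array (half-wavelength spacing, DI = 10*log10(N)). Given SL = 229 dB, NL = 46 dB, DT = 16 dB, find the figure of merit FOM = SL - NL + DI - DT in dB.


Step 1: DI = 10*log10(480) = 26.81 dB
Step 2: FOM = SL - NL + DI - DT = 229 - 46 + 26.81 - 16 = 193.81

193.81 dB


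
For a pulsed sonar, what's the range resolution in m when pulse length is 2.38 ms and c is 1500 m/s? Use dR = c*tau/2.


1.785 m


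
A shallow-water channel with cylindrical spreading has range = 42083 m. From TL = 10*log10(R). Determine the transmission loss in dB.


46.24 dB


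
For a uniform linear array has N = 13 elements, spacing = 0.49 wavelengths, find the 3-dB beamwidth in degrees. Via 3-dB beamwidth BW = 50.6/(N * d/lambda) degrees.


BW = 50.6 / (13 * 0.49) = 50.6 / 6.37 = 7.94

7.94 deg


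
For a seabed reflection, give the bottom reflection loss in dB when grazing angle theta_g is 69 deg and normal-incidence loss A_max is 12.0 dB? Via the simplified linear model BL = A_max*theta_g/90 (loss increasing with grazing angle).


9.2 dB


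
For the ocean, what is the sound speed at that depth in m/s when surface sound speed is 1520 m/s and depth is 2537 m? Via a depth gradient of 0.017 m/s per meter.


c = 1520 + 0.017 * 2537 = 1563.129

1563.129 m/s


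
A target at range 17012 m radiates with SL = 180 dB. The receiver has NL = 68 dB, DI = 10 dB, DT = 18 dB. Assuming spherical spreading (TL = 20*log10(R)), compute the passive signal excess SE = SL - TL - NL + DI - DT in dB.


Step 1: TL = 20*log10(17012) = 84.62 dB
Step 2: SE = 180 - 84.62 - 68 + 10 - 18 = 19.38

19.38 dB


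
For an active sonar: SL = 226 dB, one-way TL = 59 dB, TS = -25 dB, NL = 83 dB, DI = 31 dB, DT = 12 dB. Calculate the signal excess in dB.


SE = SL - 2*TL + TS - NL + DI - DT = 226 - 2*59 + (-25) - 83 + 31 - 12 = 19

19 dB


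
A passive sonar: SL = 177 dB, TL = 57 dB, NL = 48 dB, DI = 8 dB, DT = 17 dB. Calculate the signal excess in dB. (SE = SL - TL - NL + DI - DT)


63 dB


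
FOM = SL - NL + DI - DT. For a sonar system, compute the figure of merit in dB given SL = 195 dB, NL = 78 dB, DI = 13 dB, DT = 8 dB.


FOM = SL - NL + DI - DT = 195 - 78 + 13 - 8 = 122

122 dB


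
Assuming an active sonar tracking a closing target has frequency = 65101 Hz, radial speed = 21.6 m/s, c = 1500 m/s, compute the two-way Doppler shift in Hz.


fd = 2*f*v/c = 2 * 65101 * 21.6 / 1500 = 1874.91

1874.91 Hz


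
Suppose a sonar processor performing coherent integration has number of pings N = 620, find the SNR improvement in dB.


Gain = 10*log10(620) = 27.92

27.92 dB


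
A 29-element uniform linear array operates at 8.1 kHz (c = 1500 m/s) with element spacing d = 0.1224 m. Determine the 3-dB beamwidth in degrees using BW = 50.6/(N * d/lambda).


Step 1: lambda = 1500/8100 = 0.18519 m
Step 2: d/lambda = 0.1224/0.18519 = 0.6609
Step 3: BW = 50.6/(N * d/lambda) = 50.6/(29 * 0.6609) = 2.64

2.64 deg


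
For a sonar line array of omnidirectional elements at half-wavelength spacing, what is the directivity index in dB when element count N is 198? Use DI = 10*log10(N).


22.97 dB


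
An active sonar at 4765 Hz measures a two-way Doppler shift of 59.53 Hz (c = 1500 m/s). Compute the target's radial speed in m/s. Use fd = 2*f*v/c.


9.37 m/s


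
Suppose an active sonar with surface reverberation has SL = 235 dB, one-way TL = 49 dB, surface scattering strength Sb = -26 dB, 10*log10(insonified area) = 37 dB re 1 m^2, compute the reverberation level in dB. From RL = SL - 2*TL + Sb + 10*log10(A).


148 dB


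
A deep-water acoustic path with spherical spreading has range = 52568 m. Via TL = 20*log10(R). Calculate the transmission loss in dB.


94.41 dB


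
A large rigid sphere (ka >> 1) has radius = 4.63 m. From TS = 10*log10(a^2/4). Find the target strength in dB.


7.29 dB


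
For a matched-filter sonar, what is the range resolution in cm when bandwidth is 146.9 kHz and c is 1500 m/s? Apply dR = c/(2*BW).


dR = c/(2*BW) = 1500 / (2 * 146.9e3) = 0.0051 m = 0.51 cm

0.51 cm


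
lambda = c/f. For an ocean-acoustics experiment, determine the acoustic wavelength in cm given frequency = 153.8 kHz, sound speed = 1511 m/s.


0.98 cm


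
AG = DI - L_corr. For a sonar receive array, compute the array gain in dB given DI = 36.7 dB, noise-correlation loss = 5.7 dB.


AG = DI - L_corr = 36.7 - 5.7 = 31.0

31.0 dB


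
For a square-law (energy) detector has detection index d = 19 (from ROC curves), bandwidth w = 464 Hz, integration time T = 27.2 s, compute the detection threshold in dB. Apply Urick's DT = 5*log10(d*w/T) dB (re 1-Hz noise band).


DT = 5*log10(d*w/T) = 5*log10(19 * 464 / 27.2) = 5*log10(324.12) = 12.55

12.55 dB


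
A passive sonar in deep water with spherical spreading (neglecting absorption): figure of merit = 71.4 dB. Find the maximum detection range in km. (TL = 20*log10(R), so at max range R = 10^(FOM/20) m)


At max range FOM = TL, so 20*log10(R) = 71.4
R = 10^(71.4/20) = 3715.35 m = 3.72 km

3.72 km


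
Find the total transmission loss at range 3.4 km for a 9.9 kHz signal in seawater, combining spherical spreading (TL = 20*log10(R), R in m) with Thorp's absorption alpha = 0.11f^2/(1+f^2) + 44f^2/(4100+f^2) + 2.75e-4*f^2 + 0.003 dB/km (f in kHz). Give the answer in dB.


Step 1 (Thorp): alpha = 0.11*98.01/(1+98.01) + 44*98.01/(4100+98.01) + 2.75e-4*98.01 + 0.003 = 1.1661 dB/km
Step 2: TL_spread = 20*log10(3400) = 70.63 dB
Step 3: TL_abs = alpha*R = 1.1661 * 3.4 = 3.96 dB
Step 4: TL_total = 70.63 + 3.96 = 74.59

74.59 dB


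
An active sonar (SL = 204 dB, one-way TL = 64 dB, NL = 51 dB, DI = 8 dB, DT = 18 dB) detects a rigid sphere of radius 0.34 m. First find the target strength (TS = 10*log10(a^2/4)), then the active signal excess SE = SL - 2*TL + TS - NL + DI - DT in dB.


Step 1: TS = 10*log10(0.34^2/4) = -15.39 dB
Step 2: SE = SL - 2*TL + TS - NL + DI - DT = 204 - 2*64 + (-15.39) - 51 + 8 - 18 = -0.39

-0.39 dB


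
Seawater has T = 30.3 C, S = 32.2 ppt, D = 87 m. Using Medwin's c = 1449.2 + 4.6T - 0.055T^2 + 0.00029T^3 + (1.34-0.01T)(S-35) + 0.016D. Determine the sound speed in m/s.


c = 1449.2 + 4.6*30.3 - 0.055*30.3^2 + 0.00029*30.3^3 + (1.34 - 0.01*30.3)*(32.2 - 35) + 0.016*87 = 1544.64

1544.64 m/s


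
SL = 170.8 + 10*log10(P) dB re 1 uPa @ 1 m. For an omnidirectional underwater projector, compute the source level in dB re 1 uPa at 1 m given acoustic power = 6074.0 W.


SL = 170.8 + 10*log10(6074.0) = 170.8 + 37.83 = 208.63

208.63 dB


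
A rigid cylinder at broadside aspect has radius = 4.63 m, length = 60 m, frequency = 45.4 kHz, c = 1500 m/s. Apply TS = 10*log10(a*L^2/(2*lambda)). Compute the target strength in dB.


lambda = 1500/45400 = 0.03304 m
TS = 10*log10(4.63*60^2/(2*0.03304)) = 54.02

54.02 dB


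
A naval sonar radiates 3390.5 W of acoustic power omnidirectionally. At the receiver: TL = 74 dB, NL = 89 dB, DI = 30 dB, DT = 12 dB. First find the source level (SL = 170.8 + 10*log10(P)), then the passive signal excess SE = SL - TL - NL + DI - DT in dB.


Step 1: SL = 170.8 + 10*log10(3390.5) = 206.1 dB
Step 2: SE = SL - TL - NL + DI - DT = 206.1 - 74 - 89 + 30 - 12 = 61.1

61.1 dB


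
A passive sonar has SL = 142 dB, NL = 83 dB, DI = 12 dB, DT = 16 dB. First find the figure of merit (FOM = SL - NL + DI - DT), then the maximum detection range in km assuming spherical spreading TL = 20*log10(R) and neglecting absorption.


Step 1: FOM = SL - NL + DI - DT = 142 - 83 + 12 - 16 = 55 dB
Step 2: at max range FOM = TL = 20*log10(R), so R = 10^(55/20) = 562.34 m = 0.56 km

0.56 km


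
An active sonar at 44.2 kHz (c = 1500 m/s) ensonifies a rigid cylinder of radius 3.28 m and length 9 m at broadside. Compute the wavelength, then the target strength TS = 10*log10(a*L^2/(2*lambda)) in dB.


Step 1: lambda = c/f = 1500/44200 = 0.03394 m
Step 2: TS = 10*log10(a*L^2/(2*lambda)) = 10*log10(3.28*9^2/(2*0.03394)) = 35.93

35.93 dB


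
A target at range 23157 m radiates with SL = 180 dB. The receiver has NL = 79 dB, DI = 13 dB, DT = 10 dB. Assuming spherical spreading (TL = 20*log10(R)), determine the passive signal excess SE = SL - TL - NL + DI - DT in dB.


Step 1: TL = 20*log10(23157) = 87.29 dB
Step 2: SE = 180 - 87.29 - 79 + 13 - 10 = 16.71

16.71 dB


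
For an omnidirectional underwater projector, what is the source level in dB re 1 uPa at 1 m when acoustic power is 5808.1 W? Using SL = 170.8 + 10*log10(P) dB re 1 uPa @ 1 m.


SL = 170.8 + 10*log10(5808.1) = 170.8 + 37.64 = 208.44

208.44 dB


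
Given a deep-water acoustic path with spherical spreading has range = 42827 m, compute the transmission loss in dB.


TL = 20*log10(42827) = 92.63

92.63 dB


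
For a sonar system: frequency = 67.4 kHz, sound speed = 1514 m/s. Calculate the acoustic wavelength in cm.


lambda = c/f = 1514 / 67400 = 0.0225 m = 2.25 cm

2.25 cm


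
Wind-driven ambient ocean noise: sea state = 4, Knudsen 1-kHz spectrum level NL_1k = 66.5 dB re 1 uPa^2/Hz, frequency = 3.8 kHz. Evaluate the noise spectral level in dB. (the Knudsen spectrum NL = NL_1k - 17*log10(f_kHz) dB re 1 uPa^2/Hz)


56.64 dB


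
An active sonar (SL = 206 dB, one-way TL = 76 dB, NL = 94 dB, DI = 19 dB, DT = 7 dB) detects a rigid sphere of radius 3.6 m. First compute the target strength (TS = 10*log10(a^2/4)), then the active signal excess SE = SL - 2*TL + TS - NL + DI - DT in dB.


Step 1: TS = 10*log10(3.6^2/4) = 5.11 dB
Step 2: SE = SL - 2*TL + TS - NL + DI - DT = 206 - 2*76 + (5.11) - 94 + 19 - 7 = -22.89

-22.89 dB


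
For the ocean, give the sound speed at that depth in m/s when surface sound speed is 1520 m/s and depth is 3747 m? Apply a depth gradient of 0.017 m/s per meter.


c = 1520 + 0.017 * 3747 = 1583.699

1583.699 m/s


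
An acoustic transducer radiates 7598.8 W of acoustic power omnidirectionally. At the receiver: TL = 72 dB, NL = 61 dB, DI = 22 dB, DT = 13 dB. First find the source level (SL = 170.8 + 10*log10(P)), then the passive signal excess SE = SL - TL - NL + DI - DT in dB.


Step 1: SL = 170.8 + 10*log10(7598.8) = 209.61 dB
Step 2: SE = SL - TL - NL + DI - DT = 209.61 - 72 - 61 + 22 - 13 = 85.61

85.61 dB


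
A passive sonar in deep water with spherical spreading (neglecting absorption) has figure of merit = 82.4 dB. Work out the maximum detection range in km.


At max range FOM = TL, so 20*log10(R) = 82.4
R = 10^(82.4/20) = 13182.57 m = 13.18 km

13.18 km


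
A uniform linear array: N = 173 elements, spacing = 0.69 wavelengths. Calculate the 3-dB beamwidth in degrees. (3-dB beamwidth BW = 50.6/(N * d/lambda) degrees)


BW = 50.6 / (173 * 0.69) = 50.6 / 119.37 = 0.42

0.42 deg


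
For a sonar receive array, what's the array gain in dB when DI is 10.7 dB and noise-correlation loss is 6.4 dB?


AG = DI - L_corr = 10.7 - 6.4 = 4.3

4.3 dB


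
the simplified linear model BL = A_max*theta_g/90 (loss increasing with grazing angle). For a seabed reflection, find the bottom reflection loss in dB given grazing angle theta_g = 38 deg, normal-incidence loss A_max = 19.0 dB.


8.02 dB


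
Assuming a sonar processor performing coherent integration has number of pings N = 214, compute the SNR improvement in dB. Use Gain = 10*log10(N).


23.3 dB


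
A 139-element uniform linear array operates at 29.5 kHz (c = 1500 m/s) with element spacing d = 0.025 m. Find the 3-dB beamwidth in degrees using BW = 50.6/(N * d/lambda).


Step 1: lambda = 1500/29500 = 0.05085 m
Step 2: d/lambda = 0.025/0.05085 = 0.4916
Step 3: BW = 50.6/(N * d/lambda) = 50.6/(139 * 0.4916) = 0.74

0.74 deg


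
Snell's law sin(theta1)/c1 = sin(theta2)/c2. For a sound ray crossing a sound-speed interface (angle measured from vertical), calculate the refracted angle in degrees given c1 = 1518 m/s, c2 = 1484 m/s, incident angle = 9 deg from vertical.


8.8 deg


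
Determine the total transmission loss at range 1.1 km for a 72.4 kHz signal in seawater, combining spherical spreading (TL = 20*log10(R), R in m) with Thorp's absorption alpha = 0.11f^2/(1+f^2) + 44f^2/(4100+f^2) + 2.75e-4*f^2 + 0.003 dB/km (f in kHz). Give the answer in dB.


89.7 dB


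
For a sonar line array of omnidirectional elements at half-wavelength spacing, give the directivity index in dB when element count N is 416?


26.19 dB


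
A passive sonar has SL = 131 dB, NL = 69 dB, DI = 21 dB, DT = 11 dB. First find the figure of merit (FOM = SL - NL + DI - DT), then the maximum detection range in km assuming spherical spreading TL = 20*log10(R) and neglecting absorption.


Step 1: FOM = SL - NL + DI - DT = 131 - 69 + 21 - 11 = 72 dB
Step 2: at max range FOM = TL = 20*log10(R), so R = 10^(72/20) = 3981.07 m = 3.98 km

3.98 km


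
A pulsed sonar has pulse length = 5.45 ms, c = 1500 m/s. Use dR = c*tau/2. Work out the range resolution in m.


dR = c*tau/2 = 1500 * 5.45e-3 / 2 = 4.0875

4.0875 m


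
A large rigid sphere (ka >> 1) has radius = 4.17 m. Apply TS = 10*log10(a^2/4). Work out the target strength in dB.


TS = 10*log10(4.17^2 / 4) = 10*log10(4.347225) = 6.38

6.38 dB


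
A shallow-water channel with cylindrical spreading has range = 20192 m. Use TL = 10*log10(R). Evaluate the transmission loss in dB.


43.05 dB


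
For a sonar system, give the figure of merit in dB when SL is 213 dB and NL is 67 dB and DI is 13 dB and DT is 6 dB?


FOM = SL - NL + DI - DT = 213 - 67 + 13 - 6 = 153

153 dB


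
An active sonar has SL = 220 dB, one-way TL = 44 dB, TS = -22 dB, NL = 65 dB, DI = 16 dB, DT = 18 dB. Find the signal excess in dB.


43 dB


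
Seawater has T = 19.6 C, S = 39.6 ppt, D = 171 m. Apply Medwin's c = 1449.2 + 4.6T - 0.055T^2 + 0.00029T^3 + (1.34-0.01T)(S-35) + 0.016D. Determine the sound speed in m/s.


c = 1449.2 + 4.6*19.6 - 0.055*19.6^2 + 0.00029*19.6^3 + (1.34 - 0.01*19.6)*(39.6 - 35) + 0.016*171 = 1528.41

1528.41 m/s


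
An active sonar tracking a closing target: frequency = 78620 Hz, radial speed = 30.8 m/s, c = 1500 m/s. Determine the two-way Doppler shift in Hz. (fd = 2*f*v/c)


3228.66 Hz


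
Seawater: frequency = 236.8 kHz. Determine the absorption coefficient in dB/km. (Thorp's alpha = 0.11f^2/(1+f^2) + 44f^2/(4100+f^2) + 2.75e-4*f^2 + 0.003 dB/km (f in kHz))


f^2 = 56074.24
alpha = 0.11*56074.24/(1+56074.24) + 44*56074.24/(4100+56074.24) + 2.75e-4*56074.24 + 0.003 = 56.535

56.535 dB/km


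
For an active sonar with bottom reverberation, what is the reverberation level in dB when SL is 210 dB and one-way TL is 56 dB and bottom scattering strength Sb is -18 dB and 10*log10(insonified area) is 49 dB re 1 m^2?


RL = SL - 2*TL + Sb + 10*log10(A) = 210 - 2*56 + (-18) + 49 = 129

129 dB


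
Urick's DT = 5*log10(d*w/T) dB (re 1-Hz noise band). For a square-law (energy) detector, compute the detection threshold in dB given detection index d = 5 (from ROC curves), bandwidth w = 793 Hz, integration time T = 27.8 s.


10.77 dB


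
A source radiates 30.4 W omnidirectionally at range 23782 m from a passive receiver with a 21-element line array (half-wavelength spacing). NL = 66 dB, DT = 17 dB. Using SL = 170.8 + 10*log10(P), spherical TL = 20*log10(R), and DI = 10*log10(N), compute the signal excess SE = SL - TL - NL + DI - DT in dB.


28.33 dB


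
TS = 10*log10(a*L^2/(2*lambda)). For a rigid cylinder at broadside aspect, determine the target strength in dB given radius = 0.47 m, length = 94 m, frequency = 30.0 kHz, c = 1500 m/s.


lambda = 1500/30000 = 0.05 m
TS = 10*log10(0.47*94^2/(2*0.05)) = 46.18

46.18 dB


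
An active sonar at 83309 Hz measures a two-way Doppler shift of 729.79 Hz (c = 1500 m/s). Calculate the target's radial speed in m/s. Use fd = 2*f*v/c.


From fd = 2*f*v/c, v = c*fd/(2*f) = 1500 * 729.79 / (2*83309) = 6.57

6.57 m/s


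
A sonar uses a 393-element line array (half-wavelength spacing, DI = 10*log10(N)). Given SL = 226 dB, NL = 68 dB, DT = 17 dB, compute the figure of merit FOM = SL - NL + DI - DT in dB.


166.94 dB


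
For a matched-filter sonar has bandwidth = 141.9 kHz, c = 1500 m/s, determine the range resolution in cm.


dR = c/(2*BW) = 1500 / (2 * 141.9e3) = 0.0053 m = 0.53 cm

0.53 cm


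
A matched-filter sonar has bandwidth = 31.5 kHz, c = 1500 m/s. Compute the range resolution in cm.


2.38 cm


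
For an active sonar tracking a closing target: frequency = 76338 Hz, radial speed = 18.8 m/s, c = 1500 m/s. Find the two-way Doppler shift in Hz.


fd = 2*f*v/c = 2 * 76338 * 18.8 / 1500 = 1913.54

1913.54 Hz


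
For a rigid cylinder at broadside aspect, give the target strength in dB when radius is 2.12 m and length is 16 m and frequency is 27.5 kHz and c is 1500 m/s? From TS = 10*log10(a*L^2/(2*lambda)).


lambda = 1500/27500 = 0.05455 m
TS = 10*log10(2.12*16^2/(2*0.05455)) = 36.97

36.97 dB


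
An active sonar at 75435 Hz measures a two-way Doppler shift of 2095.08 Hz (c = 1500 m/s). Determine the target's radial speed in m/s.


From fd = 2*f*v/c, v = c*fd/(2*f) = 1500 * 2095.08 / (2*75435) = 20.83

20.83 m/s


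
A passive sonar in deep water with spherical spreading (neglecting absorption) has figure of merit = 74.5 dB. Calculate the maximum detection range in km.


At max range FOM = TL, so 20*log10(R) = 74.5
R = 10^(74.5/20) = 5308.84 m = 5.31 km

5.31 km


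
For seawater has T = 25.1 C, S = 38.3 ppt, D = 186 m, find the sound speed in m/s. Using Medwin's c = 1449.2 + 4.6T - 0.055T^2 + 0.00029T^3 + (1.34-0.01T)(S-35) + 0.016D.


1541.16 m/s


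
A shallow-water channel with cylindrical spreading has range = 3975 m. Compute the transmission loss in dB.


TL = 10*log10(3975) = 35.99

35.99 dB


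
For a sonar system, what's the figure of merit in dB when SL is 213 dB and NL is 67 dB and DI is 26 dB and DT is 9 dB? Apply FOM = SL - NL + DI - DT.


163 dB


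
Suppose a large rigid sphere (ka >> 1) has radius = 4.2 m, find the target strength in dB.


TS = 10*log10(4.2^2 / 4) = 10*log10(4.41) = 6.44

6.44 dB


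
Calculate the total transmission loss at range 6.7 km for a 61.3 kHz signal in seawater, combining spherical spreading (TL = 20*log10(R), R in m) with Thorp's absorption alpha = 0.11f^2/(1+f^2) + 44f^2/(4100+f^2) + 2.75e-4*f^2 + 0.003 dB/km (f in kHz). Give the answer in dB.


Step 1 (Thorp): alpha = 0.11*3757.69/(1+3757.69) + 44*3757.69/(4100+3757.69) + 2.75e-4*3757.69 + 0.003 = 22.1879 dB/km
Step 2: TL_spread = 20*log10(6700) = 76.52 dB
Step 3: TL_abs = alpha*R = 22.1879 * 6.7 = 148.66 dB
Step 4: TL_total = 76.52 + 148.66 = 225.18

225.18 dB


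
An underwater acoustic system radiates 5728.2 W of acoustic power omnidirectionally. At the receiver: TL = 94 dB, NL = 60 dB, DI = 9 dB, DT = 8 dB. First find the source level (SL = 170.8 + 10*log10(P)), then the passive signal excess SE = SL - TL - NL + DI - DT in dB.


Step 1: SL = 170.8 + 10*log10(5728.2) = 208.38 dB
Step 2: SE = SL - TL - NL + DI - DT = 208.38 - 94 - 60 + 9 - 8 = 55.38

55.38 dB


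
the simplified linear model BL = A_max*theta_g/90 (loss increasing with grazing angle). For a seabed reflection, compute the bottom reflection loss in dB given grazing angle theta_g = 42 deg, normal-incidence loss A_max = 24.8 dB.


BL = A_max * theta_g / 90 = 24.8 * 42 / 90 = 11.57

11.57 dB


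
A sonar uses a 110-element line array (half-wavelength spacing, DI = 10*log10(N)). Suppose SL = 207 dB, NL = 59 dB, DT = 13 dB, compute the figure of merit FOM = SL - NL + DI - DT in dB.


Step 1: DI = 10*log10(110) = 20.41 dB
Step 2: FOM = SL - NL + DI - DT = 207 - 59 + 20.41 - 13 = 155.41

155.41 dB


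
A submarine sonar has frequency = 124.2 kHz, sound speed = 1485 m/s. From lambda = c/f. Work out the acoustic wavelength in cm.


lambda = c/f = 1485 / 124200 = 0.012 m = 1.2 cm

1.2 cm


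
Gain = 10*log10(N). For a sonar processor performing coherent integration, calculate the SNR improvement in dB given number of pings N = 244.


Gain = 10*log10(244) = 23.87

23.87 dB


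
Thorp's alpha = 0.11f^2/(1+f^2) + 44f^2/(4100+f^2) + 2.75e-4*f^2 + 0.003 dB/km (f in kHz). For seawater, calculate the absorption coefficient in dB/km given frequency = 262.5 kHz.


f^2 = 68906.25
alpha = 0.11*68906.25/(1+68906.25) + 44*68906.25/(4100+68906.25) + 2.75e-4*68906.25 + 0.003 = 60.591

60.591 dB/km


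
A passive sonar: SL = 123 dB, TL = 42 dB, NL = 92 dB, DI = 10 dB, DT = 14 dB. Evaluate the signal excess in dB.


SE = SL - TL - NL + DI - DT = 123 - 42 - 92 + 10 - 14 = -15

-15 dB


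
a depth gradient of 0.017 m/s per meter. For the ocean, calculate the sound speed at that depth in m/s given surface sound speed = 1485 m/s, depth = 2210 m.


c = 1485 + 0.017 * 2210 = 1522.57

1522.57 m/s


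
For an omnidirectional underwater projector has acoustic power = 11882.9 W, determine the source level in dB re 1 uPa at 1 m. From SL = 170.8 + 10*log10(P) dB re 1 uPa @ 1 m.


SL = 170.8 + 10*log10(11882.9) = 170.8 + 40.75 = 211.55

211.55 dB


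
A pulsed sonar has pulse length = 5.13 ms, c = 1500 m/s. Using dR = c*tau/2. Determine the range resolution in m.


dR = c*tau/2 = 1500 * 5.13e-3 / 2 = 3.8475

3.8475 m


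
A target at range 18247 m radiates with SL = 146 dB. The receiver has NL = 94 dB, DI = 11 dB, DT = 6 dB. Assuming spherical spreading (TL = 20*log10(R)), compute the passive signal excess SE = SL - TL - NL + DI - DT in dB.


Step 1: TL = 20*log10(18247) = 85.22 dB
Step 2: SE = 146 - 85.22 - 94 + 11 - 6 = -28.22

-28.22 dB


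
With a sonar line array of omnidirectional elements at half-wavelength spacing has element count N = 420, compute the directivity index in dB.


26.23 dB


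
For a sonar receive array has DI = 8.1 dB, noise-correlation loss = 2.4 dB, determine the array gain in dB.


AG = DI - L_corr = 8.1 - 2.4 = 5.7

5.7 dB


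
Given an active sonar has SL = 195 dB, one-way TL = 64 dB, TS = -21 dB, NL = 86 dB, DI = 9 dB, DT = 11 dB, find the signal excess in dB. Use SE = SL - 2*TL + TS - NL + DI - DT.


-42 dB


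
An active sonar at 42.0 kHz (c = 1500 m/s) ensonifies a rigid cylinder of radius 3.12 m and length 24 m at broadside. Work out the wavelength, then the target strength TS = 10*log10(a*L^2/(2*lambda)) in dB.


Step 1: lambda = c/f = 1500/42000 = 0.03571 m
Step 2: TS = 10*log10(a*L^2/(2*lambda)) = 10*log10(3.12*24^2/(2*0.03571)) = 44.01

44.01 dB


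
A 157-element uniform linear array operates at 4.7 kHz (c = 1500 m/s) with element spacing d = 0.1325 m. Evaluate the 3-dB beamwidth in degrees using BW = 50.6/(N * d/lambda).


0.78 deg


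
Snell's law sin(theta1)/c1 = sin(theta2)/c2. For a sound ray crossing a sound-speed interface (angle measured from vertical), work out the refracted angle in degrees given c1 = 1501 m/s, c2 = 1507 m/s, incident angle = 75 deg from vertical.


sin(theta2) = (c2/c1)*sin(theta1) = (1507/1501)*sin(75 deg) = 0.96979
theta2 = arcsin(0.96979) = 75.88

75.88 deg


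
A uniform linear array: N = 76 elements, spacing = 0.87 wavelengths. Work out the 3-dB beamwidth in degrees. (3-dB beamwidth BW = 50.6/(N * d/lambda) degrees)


BW = 50.6 / (76 * 0.87) = 50.6 / 66.12 = 0.77

0.77 deg


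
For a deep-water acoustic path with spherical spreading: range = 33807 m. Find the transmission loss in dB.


TL = 20*log10(33807) = 90.58

90.58 dB


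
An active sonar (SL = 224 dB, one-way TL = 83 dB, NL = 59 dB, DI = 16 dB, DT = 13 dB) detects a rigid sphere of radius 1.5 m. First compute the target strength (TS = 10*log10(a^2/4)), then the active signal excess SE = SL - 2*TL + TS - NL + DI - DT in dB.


Step 1: TS = 10*log10(1.5^2/4) = -2.5 dB
Step 2: SE = SL - 2*TL + TS - NL + DI - DT = 224 - 2*83 + (-2.5) - 59 + 16 - 13 = -0.5

-0.5 dB


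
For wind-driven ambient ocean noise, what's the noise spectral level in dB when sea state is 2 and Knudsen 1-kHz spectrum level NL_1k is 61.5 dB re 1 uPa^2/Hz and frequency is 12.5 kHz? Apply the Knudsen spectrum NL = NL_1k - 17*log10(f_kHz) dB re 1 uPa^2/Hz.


NL = NL_1k - 17*log10(f_kHz) = 61.5 - 17*log10(12.5) = 61.5 - (18.65) = 42.85

42.85 dB


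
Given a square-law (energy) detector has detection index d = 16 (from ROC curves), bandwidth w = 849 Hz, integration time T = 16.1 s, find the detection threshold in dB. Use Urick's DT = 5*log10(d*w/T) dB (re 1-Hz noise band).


DT = 5*log10(d*w/T) = 5*log10(16 * 849 / 16.1) = 5*log10(843.73) = 14.63

14.63 dB


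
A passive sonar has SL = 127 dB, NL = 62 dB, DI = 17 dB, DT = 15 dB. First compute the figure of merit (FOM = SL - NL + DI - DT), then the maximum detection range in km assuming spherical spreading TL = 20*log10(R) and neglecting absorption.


Step 1: FOM = SL - NL + DI - DT = 127 - 62 + 17 - 15 = 67 dB
Step 2: at max range FOM = TL = 20*log10(R), so R = 10^(67/20) = 2238.72 m = 2.24 km

2.24 km


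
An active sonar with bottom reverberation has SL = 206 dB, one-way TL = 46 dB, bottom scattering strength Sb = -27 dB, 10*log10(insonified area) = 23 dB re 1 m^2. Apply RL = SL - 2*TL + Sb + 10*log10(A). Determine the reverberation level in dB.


RL = SL - 2*TL + Sb + 10*log10(A) = 206 - 2*46 + (-27) + 23 = 110

110 dB


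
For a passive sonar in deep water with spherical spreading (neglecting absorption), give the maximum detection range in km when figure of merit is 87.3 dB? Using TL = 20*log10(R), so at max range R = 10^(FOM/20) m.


At max range FOM = TL, so 20*log10(R) = 87.3
R = 10^(87.3/20) = 23173.95 m = 23.17 km

23.17 km


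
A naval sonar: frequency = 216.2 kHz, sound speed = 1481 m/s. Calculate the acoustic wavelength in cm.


0.69 cm


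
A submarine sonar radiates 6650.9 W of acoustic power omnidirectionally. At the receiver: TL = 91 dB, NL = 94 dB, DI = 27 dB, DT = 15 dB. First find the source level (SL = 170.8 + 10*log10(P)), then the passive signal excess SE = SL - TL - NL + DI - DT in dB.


Step 1: SL = 170.8 + 10*log10(6650.9) = 209.03 dB
Step 2: SE = SL - TL - NL + DI - DT = 209.03 - 91 - 94 + 27 - 15 = 36.03

36.03 dB


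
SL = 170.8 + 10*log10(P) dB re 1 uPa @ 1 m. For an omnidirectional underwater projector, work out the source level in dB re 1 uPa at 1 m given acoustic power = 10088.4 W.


SL = 170.8 + 10*log10(10088.4) = 170.8 + 40.04 = 210.84

210.84 dB


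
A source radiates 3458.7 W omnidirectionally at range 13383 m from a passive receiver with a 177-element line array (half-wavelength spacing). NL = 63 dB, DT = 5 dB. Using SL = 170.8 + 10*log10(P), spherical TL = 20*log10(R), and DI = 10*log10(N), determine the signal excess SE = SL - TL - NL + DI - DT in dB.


Step 1: SL = 170.8 + 10*log10(3458.7) = 206.19 dB
Step 2: TL = 20*log10(13383) = 82.53 dB
Step 3: DI = 10*log10(177) = 22.48 dB
Step 4: SE = SL - TL - NL + DI - DT = 206.19 - 82.53 - 63 + 22.48 - 5 = 78.14

78.14 dB


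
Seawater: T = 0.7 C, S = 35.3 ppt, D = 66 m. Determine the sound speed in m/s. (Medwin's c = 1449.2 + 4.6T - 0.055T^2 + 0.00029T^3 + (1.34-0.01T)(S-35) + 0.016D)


c = 1449.2 + 4.6*0.7 - 0.055*0.7^2 + 0.00029*0.7^3 + (1.34 - 0.01*0.7)*(35.3 - 35) + 0.016*66 = 1453.85

1453.85 m/s


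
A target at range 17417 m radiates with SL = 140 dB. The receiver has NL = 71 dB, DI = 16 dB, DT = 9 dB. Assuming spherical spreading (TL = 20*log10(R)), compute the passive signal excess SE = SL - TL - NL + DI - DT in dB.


Step 1: TL = 20*log10(17417) = 84.82 dB
Step 2: SE = 140 - 84.82 - 71 + 16 - 9 = -8.82

-8.82 dB


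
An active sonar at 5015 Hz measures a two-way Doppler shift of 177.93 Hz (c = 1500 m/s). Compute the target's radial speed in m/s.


From fd = 2*f*v/c, v = c*fd/(2*f) = 1500 * 177.93 / (2*5015) = 26.61

26.61 m/s


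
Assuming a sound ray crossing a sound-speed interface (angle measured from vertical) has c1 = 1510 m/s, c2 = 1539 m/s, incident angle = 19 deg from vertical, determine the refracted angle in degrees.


sin(theta2) = (c2/c1)*sin(theta1) = (1539/1510)*sin(19 deg) = 0.33182
theta2 = arcsin(0.33182) = 19.38

19.38 deg


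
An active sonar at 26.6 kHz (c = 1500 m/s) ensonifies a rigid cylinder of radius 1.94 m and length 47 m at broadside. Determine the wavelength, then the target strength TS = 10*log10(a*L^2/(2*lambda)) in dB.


Step 1: lambda = c/f = 1500/26600 = 0.05639 m
Step 2: TS = 10*log10(a*L^2/(2*lambda)) = 10*log10(1.94*47^2/(2*0.05639)) = 45.8

45.8 dB


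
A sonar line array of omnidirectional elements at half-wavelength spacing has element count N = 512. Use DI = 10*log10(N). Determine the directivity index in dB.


DI = 10*log10(512) = 27.09

27.09 dB


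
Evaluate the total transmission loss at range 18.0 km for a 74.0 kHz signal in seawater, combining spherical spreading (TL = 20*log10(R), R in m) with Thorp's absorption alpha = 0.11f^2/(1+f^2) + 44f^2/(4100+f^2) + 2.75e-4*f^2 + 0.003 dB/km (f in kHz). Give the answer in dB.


Step 1 (Thorp): alpha = 0.11*5476.0/(1+5476.0) + 44*5476.0/(4100+5476.0) + 2.75e-4*5476.0 + 0.003 = 26.7801 dB/km
Step 2: TL_spread = 20*log10(18000) = 85.11 dB
Step 3: TL_abs = alpha*R = 26.7801 * 18.0 = 482.04 dB
Step 4: TL_total = 85.11 + 482.04 = 567.15

567.15 dB


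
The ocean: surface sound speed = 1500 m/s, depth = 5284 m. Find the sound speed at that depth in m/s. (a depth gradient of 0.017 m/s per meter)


1589.828 m/s


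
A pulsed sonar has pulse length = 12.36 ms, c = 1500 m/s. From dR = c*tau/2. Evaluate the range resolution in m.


dR = c*tau/2 = 1500 * 12.36e-3 / 2 = 9.27

9.27 m


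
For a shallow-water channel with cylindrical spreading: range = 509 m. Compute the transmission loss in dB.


27.07 dB


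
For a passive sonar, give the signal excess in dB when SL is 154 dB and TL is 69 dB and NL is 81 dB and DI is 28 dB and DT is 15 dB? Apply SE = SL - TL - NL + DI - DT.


SE = SL - TL - NL + DI - DT = 154 - 69 - 81 + 28 - 15 = 17

17 dB


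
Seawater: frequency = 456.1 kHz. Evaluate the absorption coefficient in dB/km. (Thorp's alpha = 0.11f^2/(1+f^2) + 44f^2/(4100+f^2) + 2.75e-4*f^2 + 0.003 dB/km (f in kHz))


f^2 = 208027.21
alpha = 0.11*208027.21/(1+208027.21) + 44*208027.21/(4100+208027.21) + 2.75e-4*208027.21 + 0.003 = 100.47

100.47 dB/km


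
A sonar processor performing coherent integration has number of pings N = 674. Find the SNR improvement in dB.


Gain = 10*log10(674) = 28.29

28.29 dB


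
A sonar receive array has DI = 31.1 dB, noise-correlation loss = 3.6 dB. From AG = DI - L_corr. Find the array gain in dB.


AG = DI - L_corr = 31.1 - 3.6 = 27.5

27.5 dB


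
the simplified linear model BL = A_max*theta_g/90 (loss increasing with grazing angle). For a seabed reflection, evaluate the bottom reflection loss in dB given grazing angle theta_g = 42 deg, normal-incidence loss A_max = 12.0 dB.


BL = A_max * theta_g / 90 = 12.0 * 42 / 90 = 5.6

5.6 dB


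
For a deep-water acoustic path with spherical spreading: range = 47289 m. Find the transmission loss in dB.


93.5 dB


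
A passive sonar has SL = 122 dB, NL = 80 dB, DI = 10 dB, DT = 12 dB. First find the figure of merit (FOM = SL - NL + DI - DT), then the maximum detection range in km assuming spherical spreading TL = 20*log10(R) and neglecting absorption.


Step 1: FOM = SL - NL + DI - DT = 122 - 80 + 10 - 12 = 40 dB
Step 2: at max range FOM = TL = 20*log10(R), so R = 10^(40/20) = 100.0 m = 0.1 km

0.1 km


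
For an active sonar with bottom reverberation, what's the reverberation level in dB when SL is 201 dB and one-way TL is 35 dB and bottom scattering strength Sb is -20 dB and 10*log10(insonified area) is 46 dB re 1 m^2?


RL = SL - 2*TL + Sb + 10*log10(A) = 201 - 2*35 + (-20) + 46 = 157

157 dB


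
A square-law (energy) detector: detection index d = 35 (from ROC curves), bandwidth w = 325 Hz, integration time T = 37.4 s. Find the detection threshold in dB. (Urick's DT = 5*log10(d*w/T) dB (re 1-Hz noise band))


12.42 dB


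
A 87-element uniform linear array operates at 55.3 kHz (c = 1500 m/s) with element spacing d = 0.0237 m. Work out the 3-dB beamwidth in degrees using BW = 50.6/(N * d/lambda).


0.67 deg


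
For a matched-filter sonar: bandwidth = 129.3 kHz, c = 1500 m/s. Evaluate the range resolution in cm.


dR = c/(2*BW) = 1500 / (2 * 129.3e3) = 0.0058 m = 0.58 cm

0.58 cm


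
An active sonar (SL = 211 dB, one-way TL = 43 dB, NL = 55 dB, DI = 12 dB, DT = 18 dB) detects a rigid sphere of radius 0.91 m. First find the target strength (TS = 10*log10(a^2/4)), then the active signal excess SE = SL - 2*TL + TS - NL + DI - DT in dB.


Step 1: TS = 10*log10(0.91^2/4) = -6.84 dB
Step 2: SE = SL - 2*TL + TS - NL + DI - DT = 211 - 2*43 + (-6.84) - 55 + 12 - 18 = 57.16

57.16 dB


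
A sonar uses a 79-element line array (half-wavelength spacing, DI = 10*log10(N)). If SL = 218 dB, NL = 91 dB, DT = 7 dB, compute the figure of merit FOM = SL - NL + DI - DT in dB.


138.98 dB


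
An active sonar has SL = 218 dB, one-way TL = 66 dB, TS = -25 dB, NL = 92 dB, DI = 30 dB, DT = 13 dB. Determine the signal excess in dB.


SE = SL - 2*TL + TS - NL + DI - DT = 218 - 2*66 + (-25) - 92 + 30 - 13 = -14

-14 dB


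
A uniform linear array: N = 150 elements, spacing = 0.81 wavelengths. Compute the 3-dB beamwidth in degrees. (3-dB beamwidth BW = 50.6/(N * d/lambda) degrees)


BW = 50.6 / (150 * 0.81) = 50.6 / 121.5 = 0.42

0.42 deg


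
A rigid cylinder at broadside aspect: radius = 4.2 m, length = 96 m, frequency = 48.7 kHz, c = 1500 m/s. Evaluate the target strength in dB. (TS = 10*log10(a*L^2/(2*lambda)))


57.98 dB


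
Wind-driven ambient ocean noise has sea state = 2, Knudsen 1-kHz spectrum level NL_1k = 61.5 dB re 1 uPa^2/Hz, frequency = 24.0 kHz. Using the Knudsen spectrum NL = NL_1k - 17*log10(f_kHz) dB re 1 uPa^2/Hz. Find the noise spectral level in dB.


38.04 dB


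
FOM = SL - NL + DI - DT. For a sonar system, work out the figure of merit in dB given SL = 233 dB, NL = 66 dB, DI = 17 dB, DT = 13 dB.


FOM = SL - NL + DI - DT = 233 - 66 + 17 - 13 = 171

171 dB


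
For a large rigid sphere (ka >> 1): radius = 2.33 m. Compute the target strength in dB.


TS = 10*log10(2.33^2 / 4) = 10*log10(1.357225) = 1.33

1.33 dB


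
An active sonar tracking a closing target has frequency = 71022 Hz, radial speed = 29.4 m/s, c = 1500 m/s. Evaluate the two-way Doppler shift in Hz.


fd = 2*f*v/c = 2 * 71022 * 29.4 / 1500 = 2784.06

2784.06 Hz


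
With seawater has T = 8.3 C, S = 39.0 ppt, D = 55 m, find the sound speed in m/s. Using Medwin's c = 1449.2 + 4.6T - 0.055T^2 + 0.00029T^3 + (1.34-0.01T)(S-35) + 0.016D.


c = 1449.2 + 4.6*8.3 - 0.055*8.3^2 + 0.00029*8.3^3 + (1.34 - 0.01*8.3)*(39.0 - 35) + 0.016*55 = 1489.66

1489.66 m/s


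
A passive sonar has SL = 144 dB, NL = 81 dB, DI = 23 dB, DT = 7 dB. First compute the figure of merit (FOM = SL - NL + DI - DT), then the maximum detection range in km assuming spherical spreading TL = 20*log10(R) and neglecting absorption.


Step 1: FOM = SL - NL + DI - DT = 144 - 81 + 23 - 7 = 79 dB
Step 2: at max range FOM = TL = 20*log10(R), so R = 10^(79/20) = 8912.51 m = 8.91 km

8.91 km


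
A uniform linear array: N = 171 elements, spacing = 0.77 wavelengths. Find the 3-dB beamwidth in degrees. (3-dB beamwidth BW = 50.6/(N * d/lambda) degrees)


BW = 50.6 / (171 * 0.77) = 50.6 / 131.67 = 0.38

0.38 deg


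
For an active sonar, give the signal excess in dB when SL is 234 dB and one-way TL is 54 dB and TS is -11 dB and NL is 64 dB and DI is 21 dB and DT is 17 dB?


SE = SL - 2*TL + TS - NL + DI - DT = 234 - 2*54 + (-11) - 64 + 21 - 17 = 55

55 dB


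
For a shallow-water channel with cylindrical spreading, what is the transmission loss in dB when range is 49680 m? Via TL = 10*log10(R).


46.96 dB


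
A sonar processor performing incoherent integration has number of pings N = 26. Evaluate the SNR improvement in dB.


Gain = 5*log10(26) = 7.07

7.07 dB


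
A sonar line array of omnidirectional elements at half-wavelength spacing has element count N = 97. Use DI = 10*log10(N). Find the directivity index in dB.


DI = 10*log10(97) = 19.87

19.87 dB


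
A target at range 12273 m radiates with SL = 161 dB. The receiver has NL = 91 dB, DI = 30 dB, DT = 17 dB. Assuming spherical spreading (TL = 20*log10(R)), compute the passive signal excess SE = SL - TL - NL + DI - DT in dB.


1.22 dB


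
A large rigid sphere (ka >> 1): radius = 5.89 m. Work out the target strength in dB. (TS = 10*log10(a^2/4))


9.38 dB


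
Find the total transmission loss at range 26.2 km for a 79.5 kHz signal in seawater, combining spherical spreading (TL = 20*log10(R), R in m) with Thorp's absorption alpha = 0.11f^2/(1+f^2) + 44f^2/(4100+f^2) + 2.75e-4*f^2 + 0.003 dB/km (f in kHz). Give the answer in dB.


Step 1 (Thorp): alpha = 0.11*6320.25/(1+6320.25) + 44*6320.25/(4100+6320.25) + 2.75e-4*6320.25 + 0.003 = 28.5386 dB/km
Step 2: TL_spread = 20*log10(26200) = 88.37 dB
Step 3: TL_abs = alpha*R = 28.5386 * 26.2 = 747.71 dB
Step 4: TL_total = 88.37 + 747.71 = 836.08

836.08 dB


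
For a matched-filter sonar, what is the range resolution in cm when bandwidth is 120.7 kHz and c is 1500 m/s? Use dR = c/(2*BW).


dR = c/(2*BW) = 1500 / (2 * 120.7e3) = 0.0062 m = 0.62 cm

0.62 cm


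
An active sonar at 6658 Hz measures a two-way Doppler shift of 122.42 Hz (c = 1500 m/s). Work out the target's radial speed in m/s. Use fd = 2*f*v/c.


From fd = 2*f*v/c, v = c*fd/(2*f) = 1500 * 122.42 / (2*6658) = 13.79

13.79 m/s


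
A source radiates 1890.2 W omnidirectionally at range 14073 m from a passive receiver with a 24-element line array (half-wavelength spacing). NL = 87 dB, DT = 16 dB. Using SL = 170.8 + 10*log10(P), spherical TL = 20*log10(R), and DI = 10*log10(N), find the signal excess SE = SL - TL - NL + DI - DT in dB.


31.4 dB


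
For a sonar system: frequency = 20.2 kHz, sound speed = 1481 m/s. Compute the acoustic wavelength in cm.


lambda = c/f = 1481 / 20200 = 0.0733 m = 7.33 cm

7.33 cm


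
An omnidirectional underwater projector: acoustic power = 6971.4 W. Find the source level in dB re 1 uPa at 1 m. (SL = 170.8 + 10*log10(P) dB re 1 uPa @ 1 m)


SL = 170.8 + 10*log10(6971.4) = 170.8 + 38.43 = 209.23

209.23 dB


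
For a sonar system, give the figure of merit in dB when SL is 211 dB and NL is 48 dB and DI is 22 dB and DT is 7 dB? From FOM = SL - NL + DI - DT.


FOM = SL - NL + DI - DT = 211 - 48 + 22 - 7 = 178

178 dB
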